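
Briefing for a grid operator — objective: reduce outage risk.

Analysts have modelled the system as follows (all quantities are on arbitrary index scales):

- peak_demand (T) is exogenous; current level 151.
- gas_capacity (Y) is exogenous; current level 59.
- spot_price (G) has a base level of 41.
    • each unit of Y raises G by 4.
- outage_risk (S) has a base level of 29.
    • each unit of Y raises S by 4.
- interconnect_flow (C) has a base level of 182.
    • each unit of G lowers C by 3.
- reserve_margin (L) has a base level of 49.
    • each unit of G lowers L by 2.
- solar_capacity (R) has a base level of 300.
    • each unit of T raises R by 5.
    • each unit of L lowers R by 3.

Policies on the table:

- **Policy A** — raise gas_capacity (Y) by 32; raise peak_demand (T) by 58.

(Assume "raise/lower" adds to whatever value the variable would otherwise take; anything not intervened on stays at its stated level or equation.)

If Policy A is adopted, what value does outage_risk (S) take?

393

Policy A (Y + 32, T + 58):
  Y = 59 + 32 = 91
  S = 29 + 4·91 = 393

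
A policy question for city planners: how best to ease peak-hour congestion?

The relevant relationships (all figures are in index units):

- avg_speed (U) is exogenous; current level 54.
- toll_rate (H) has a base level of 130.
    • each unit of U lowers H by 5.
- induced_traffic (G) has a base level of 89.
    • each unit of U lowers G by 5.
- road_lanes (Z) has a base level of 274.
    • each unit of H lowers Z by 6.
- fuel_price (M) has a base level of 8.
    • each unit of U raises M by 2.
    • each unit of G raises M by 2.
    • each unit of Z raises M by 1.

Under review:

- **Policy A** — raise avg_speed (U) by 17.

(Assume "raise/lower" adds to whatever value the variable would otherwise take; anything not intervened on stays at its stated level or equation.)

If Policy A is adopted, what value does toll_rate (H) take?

Policy A (U + 17):
  U = 54 + 17 = 71
  H = 130 − 5·71 = -225

-225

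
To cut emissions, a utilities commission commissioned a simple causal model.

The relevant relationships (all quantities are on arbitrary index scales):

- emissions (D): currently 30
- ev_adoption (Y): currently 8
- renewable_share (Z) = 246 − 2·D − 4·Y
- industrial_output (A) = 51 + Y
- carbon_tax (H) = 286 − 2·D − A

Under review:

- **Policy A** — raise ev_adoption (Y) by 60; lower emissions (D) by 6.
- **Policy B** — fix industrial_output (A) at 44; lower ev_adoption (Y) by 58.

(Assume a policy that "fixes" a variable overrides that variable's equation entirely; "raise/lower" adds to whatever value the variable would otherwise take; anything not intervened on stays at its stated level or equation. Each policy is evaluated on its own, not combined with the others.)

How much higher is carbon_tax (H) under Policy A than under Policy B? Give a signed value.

-63

Policy A (Y + 60, D − 6):
  D = 30 − 6 = 24
  Y = 8 + 60 = 68
  A = 51 + 68 = 119
  H = 286 − 2·24 − 119 = 119
Policy B (A := 44, Y − 58):
  D = 30
  Y = 8 − 58 = -50
  A = 44
  H = 286 − 2·30 − 44 = 182
H: 119 − 182 = -63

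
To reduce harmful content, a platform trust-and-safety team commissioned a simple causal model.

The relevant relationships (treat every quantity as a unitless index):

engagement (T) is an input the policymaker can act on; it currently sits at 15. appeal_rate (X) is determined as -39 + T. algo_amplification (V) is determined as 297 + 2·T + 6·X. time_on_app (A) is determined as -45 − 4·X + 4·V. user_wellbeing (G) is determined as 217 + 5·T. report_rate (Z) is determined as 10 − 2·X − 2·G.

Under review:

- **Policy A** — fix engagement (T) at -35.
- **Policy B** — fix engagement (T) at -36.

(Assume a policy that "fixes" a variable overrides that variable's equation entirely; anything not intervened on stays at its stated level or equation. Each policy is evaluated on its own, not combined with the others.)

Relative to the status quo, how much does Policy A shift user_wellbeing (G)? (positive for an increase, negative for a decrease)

Baseline:
  T = 15
  G = 217 + 5·15 = 292
Policy A (T := -35):
  T = -35
  G = 217 + 5·(-35) = 42
Change in G: 42 − 292 = -250

-250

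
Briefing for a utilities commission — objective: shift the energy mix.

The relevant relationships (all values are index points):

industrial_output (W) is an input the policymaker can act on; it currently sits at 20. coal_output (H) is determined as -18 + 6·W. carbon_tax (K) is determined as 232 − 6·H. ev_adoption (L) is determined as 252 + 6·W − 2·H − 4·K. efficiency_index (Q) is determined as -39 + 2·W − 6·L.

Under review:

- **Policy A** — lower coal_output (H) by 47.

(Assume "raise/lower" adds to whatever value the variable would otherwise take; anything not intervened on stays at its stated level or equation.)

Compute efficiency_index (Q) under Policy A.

-3923

Policy A (H − 47):
  W = 20
  H = -18 + 6·20 (−47 from intervention) = 55
  K = 232 − 6·55 = -98
  L = 252 + 6·20 − 2·55 − 4·(-98) = 654
  Q = -39 + 2·20 − 6·654 = -3923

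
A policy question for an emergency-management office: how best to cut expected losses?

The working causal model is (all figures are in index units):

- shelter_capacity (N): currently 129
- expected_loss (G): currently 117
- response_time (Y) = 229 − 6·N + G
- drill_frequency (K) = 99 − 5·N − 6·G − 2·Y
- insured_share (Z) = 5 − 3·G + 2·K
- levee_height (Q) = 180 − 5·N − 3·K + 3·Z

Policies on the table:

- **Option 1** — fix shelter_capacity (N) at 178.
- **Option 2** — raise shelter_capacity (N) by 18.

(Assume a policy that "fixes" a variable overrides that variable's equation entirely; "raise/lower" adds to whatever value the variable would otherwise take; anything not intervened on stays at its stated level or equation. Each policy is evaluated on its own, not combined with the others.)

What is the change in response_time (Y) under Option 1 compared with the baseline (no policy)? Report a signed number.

-294

Baseline:
  N = 129
  G = 117
  Y = 229 − 6·129 + 117 = -428
Option 1 (N := 178):
  N = 178
  G = 117
  Y = 229 − 6·178 + 117 = -722
Change in Y: -722 − (-428) = -294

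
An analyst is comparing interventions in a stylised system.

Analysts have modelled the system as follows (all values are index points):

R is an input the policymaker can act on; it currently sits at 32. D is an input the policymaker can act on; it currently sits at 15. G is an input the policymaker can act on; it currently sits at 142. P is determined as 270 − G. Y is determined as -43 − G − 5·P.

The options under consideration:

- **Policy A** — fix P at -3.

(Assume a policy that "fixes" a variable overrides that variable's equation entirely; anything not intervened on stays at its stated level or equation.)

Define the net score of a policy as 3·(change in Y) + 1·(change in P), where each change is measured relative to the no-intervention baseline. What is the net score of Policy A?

1834

Baseline:
  G = 142
  P = 270 − 142 = 128
  Y = -43 − 142 − 5·128 = -825
Policy A (P := -3):
  G = 142
  P = -3
  Y = -43 − 142 − 5·(-3) = -170
ΔY = -170 − (-825) = 655; ΔP = -3 − 128 = -131
Score = 3·655 + 1·(-131) = 1834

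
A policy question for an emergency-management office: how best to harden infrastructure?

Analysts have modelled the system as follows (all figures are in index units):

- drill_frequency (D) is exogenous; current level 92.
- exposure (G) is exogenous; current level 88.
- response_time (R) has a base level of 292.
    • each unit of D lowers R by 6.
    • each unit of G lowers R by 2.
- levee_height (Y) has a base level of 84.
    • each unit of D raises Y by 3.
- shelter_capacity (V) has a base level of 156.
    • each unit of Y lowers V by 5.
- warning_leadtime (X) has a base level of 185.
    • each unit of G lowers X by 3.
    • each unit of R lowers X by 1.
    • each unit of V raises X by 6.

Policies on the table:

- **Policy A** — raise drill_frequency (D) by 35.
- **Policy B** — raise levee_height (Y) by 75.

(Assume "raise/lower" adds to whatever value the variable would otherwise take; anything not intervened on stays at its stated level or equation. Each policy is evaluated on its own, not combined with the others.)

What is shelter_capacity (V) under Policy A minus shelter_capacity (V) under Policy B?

-150

Policy A (D + 35):
  D = 92 + 35 = 127
  Y = 84 + 3·127 = 465
  V = 156 − 5·465 = -2169
Policy B (Y + 75):
  D = 92
  Y = 84 + 3·92 (+75 from intervention) = 435
  V = 156 − 5·435 = -2019
V: -2169 − (-2019) = -150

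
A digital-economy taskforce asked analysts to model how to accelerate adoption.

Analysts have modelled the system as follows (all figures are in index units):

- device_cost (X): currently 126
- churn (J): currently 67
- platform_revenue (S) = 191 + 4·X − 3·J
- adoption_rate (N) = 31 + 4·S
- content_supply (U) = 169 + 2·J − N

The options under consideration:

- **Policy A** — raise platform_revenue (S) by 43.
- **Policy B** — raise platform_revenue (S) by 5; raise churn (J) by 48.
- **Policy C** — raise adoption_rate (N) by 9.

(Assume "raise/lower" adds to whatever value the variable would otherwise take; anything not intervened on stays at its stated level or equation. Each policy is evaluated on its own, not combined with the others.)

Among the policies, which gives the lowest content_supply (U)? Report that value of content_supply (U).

-1876

Policy A (S + 43):
  X = 126
  J = 67
  S = 191 + 4·126 − 3·67 (+43 from intervention) = 537
  N = 31 + 4·537 = 2179
  U = 169 + 2·67 − 2179 = -1876
Policy B (S + 5, J + 48):
  X = 126
  J = 67 + 48 = 115
  S = 191 + 4·126 − 3·115 (+5 from intervention) = 355
  N = 31 + 4·355 = 1451
  U = 169 + 2·115 − 1451 = -1052
Policy C (N + 9):
  X = 126
  J = 67
  S = 191 + 4·126 − 3·67 = 494
  N = 31 + 4·494 (+9 from intervention) = 2016
  U = 169 + 2·67 − 2016 = -1713
Comparing — Policy A: U=-1876, Policy B: U=-1052, Policy C: U=-1713. Lowest is -1876 (Policy A).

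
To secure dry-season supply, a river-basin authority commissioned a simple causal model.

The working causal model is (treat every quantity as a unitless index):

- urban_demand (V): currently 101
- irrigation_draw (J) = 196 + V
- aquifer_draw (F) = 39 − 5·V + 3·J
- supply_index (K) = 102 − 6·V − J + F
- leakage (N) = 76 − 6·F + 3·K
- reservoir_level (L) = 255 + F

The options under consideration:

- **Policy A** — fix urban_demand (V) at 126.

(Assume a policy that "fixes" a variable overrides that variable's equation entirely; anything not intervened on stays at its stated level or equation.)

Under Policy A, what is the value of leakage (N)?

Policy A (V := 126):
  V = 126
  J = 196 + 126 = 322
  F = 39 − 5·126 + 3·322 = 375
  K = 102 − 6·126 − 322 + 375 = -601
  N = 76 − 6·375 + 3·(-601) = -3977

-3977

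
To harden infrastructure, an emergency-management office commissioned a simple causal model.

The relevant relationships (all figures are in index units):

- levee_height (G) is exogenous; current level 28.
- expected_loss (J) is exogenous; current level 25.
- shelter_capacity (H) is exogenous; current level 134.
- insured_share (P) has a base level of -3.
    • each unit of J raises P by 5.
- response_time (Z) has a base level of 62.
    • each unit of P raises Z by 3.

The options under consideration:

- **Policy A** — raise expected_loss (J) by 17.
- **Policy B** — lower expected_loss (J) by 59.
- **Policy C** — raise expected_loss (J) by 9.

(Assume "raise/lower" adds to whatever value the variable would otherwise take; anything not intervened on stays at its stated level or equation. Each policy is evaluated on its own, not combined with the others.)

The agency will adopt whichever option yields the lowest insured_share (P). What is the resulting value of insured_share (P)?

Policy A (J + 17):
  J = 25 + 17 = 42
  P = -3 + 5·42 = 207
Policy B (J − 59):
  J = 25 − 59 = -34
  P = -3 + 5·(-34) = -173
Policy C (J + 9):
  J = 25 + 9 = 34
  P = -3 + 5·34 = 167
Comparing — Policy A: P=207, Policy B: P=-173, Policy C: P=167. Lowest is -173 (Policy B).

-173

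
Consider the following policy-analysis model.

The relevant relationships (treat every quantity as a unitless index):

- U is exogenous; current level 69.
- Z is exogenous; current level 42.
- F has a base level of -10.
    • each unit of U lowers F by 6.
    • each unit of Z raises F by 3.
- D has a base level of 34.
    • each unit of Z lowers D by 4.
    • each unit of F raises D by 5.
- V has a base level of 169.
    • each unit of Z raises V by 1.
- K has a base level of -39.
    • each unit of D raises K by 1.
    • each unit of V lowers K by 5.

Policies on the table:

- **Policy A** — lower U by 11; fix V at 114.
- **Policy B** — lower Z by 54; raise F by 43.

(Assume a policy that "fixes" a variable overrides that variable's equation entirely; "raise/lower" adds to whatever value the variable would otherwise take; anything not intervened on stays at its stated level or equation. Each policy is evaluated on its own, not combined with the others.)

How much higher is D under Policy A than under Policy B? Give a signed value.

709

Policy A (U − 11, V := 114):
  U = 69 − 11 = 58
  Z = 42
  F = -10 − 6·58 + 3·42 = -232
  D = 34 − 4·42 + 5·(-232) = -1294
Policy B (Z − 54, F + 43):
  U = 69
  Z = 42 − 54 = -12
  F = -10 − 6·69 + 3·(-12) (+43 from intervention) = -417
  D = 34 − 4·(-12) + 5·(-417) = -2003
D: -1294 − (-2003) = 709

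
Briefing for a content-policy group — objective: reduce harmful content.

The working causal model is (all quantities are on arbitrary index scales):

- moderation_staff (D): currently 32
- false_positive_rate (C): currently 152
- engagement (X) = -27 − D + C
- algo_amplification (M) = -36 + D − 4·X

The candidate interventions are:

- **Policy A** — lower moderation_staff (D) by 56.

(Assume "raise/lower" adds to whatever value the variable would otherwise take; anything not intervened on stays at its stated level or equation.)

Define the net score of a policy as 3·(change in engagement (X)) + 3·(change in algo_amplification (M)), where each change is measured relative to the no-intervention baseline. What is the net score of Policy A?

-672

Baseline:
  D = 32
  C = 152
  X = -27 − 32 + 152 = 93
  M = -36 + 32 − 4·93 = -376
Policy A (D − 56):
  D = 32 − 56 = -24
  C = 152
  X = -27 − (-24) + 152 = 149
  M = -36 + (-24) − 4·149 = -656
ΔX = 149 − 93 = 56; ΔM = -656 − (-376) = -280
Score = 3·56 + 3·(-280) = -672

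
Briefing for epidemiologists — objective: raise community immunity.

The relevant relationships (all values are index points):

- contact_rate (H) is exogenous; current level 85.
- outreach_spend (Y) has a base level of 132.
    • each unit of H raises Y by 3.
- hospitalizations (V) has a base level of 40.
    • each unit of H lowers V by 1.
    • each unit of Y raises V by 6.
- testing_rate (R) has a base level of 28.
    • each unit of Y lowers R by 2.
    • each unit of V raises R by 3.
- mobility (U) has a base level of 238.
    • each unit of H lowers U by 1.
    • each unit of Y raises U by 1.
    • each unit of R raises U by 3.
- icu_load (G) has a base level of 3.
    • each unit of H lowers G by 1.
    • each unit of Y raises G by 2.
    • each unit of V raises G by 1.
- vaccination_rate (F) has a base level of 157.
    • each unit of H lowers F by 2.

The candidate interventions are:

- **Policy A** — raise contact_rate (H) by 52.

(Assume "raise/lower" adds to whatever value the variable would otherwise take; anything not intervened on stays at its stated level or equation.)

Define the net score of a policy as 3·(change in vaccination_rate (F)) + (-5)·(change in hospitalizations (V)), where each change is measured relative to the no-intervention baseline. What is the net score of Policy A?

Baseline:
  H = 85
  Y = 132 + 3·85 = 387
  V = 40 − 85 + 6·387 = 2277
  F = 157 − 2·85 = -13
Policy A (H + 52):
  H = 85 + 52 = 137
  Y = 132 + 3·137 = 543
  V = 40 − 137 + 6·543 = 3161
  F = 157 − 2·137 = -117
ΔF = -117 − (-13) = -104; ΔV = 3161 − 2277 = 884
Score = 3·(-104) + (-5)·884 = -4732

-4732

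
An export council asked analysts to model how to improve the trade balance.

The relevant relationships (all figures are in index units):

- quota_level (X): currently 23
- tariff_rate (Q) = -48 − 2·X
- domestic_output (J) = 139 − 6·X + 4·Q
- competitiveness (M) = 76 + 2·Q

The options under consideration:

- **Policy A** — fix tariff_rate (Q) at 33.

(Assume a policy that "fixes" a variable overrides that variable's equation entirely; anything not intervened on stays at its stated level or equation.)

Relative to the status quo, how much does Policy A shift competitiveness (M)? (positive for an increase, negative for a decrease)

254

Baseline:
  X = 23
  Q = -48 − 2·23 = -94
  M = 76 + 2·(-94) = -112
Policy A (Q := 33):
  X = 23
  Q = 33
  M = 76 + 2·33 = 142
Change in M: 142 − (-112) = 254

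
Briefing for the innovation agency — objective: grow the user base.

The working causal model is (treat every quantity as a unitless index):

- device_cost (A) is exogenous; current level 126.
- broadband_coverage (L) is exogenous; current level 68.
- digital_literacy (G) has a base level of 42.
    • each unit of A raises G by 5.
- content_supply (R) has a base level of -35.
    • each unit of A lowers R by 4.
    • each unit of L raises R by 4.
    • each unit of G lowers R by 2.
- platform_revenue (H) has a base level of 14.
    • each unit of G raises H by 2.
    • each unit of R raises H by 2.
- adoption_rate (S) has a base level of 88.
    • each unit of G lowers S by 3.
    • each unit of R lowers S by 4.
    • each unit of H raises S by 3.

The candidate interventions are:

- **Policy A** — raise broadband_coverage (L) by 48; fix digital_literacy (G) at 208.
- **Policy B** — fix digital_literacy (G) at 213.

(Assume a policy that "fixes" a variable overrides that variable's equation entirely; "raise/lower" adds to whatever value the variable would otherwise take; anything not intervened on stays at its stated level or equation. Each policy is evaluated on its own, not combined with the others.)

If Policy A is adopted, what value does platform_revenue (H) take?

Policy A (L + 48, G := 208):
  A = 126
  L = 68 + 48 = 116
  G = 208
  R = -35 − 4·126 + 4·116 − 2·208 = -491
  H = 14 + 2·208 + 2·(-491) = -552

-552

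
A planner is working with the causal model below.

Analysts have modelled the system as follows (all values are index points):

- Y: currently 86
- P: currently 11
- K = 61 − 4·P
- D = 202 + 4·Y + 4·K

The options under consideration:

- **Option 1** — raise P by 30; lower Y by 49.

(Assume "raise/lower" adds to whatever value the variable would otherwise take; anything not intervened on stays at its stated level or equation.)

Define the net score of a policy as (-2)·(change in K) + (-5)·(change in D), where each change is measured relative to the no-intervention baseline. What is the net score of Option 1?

3620

Baseline:
  Y = 86
  P = 11
  K = 61 − 4·11 = 17
  D = 202 + 4·86 + 4·17 = 614
Option 1 (P + 30, Y − 49):
  Y = 86 − 49 = 37
  P = 11 + 30 = 41
  K = 61 − 4·41 = -103
  D = 202 + 4·37 + 4·(-103) = -62
ΔK = -103 − 17 = -120; ΔD = -62 − 614 = -676
Score = (-2)·(-120) + (-5)·(-676) = 3620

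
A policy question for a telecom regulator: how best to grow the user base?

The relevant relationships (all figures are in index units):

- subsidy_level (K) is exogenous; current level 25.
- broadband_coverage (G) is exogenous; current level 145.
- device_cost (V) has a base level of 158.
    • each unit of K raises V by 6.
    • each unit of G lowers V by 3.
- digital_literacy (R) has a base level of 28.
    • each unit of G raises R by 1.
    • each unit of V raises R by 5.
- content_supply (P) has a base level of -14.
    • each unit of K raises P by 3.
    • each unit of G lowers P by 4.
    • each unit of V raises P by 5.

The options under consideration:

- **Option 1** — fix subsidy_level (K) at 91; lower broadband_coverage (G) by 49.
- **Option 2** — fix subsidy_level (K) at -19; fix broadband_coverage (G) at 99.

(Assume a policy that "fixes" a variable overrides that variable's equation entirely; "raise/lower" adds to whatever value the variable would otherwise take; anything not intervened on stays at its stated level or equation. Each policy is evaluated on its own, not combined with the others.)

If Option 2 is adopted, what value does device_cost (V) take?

-253

Option 2 (K := -19, G := 99):
  K = -19
  G = 99
  V = 158 + 6·(-19) − 3·99 = -253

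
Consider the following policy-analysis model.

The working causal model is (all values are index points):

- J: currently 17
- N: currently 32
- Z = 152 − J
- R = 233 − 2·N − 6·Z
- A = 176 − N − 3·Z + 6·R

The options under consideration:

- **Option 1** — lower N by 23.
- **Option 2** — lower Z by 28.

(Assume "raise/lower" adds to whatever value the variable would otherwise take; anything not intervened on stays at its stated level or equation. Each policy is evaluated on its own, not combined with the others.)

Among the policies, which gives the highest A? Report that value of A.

Option 1 (N − 23):
  J = 17
  N = 32 − 23 = 9
  Z = 152 − 17 = 135
  R = 233 − 2·9 − 6·135 = -595
  A = 176 − 9 − 3·135 + 6·(-595) = -3808
Option 2 (Z − 28):
  J = 17
  N = 32
  Z = 152 − 17 (−28 from intervention) = 107
  R = 233 − 2·32 − 6·107 = -473
  A = 176 − 32 − 3·107 + 6·(-473) = -3015
Comparing — Option 1: A=-3808, Option 2: A=-3015. Highest is -3015 (Option 2).

-3015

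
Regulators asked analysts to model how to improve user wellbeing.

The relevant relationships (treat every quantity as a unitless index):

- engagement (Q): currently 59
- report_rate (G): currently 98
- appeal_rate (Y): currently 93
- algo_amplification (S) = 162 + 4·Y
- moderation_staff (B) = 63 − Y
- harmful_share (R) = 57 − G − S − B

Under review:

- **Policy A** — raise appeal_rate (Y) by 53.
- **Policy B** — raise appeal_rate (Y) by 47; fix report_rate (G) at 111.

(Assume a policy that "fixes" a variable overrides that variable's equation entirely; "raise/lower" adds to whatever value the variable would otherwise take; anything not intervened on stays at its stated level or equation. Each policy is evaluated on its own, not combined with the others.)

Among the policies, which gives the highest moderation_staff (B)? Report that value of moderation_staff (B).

-77

Policy A (Y + 53):
  Y = 93 + 53 = 146
  B = 63 − 146 = -83
Policy B (Y + 47, G := 111):
  Y = 93 + 47 = 140
  B = 63 − 140 = -77
Comparing — Policy A: B=-83, Policy B: B=-77. Highest is -77 (Policy B).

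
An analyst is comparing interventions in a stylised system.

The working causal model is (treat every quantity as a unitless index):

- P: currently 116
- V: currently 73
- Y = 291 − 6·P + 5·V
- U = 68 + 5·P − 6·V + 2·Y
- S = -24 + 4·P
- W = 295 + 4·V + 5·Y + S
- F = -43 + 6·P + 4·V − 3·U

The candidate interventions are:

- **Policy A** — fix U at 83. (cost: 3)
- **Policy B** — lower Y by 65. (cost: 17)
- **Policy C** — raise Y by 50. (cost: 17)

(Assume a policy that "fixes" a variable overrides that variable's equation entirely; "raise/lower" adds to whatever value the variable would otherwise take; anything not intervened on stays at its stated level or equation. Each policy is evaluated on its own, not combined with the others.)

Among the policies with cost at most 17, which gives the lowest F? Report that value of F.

255

Policy A (U := 83):
  P = 116
  V = 73
  Y = 291 − 6·116 + 5·73 = -40
  U = 83
  F = -43 + 6·116 + 4·73 − 3·83 = 696
Policy B (Y − 65):
  P = 116
  V = 73
  Y = 291 − 6·116 + 5·73 (−65 from intervention) = -105
  U = 68 + 5·116 − 6·73 + 2·(-105) = 0
  F = -43 + 6·116 + 4·73 − 3·0 = 945
Policy C (Y + 50):
  P = 116
  V = 73
  Y = 291 − 6·116 + 5·73 (+50 from intervention) = 10
  U = 68 + 5·116 − 6·73 + 2·10 = 230
  F = -43 + 6·116 + 4·73 − 3·230 = 255
Comparing — Policy A: F=696, Policy B: F=945, Policy C: F=255. Lowest is 255 (Policy C).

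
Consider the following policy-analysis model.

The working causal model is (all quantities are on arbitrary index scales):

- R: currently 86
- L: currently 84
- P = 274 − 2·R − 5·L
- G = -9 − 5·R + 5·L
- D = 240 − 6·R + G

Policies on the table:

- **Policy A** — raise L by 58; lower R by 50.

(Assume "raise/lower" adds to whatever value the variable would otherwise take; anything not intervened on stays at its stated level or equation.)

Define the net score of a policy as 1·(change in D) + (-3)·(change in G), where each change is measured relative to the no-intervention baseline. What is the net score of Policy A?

-780

Baseline:
  R = 86
  L = 84
  G = -9 − 5·86 + 5·84 = -19
  D = 240 − 6·86 + (-19) = -295
Policy A (L + 58, R − 50):
  R = 86 − 50 = 36
  L = 84 + 58 = 142
  G = -9 − 5·36 + 5·142 = 521
  D = 240 − 6·36 + 521 = 545
ΔD = 545 − (-295) = 840; ΔG = 521 − (-19) = 540
Score = 1·840 + (-3)·540 = -780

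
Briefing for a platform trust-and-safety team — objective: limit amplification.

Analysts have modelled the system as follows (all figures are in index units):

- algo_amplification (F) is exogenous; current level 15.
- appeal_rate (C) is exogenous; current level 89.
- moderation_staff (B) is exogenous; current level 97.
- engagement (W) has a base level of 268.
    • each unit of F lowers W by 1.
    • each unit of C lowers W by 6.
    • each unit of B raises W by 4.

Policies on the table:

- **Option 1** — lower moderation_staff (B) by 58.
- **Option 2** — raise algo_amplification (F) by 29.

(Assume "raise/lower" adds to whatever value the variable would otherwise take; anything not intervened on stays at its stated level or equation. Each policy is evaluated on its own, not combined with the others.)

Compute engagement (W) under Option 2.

78

Option 2 (F + 29):
  F = 15 + 29 = 44
  C = 89
  B = 97
  W = 268 − 44 − 6·89 + 4·97 = 78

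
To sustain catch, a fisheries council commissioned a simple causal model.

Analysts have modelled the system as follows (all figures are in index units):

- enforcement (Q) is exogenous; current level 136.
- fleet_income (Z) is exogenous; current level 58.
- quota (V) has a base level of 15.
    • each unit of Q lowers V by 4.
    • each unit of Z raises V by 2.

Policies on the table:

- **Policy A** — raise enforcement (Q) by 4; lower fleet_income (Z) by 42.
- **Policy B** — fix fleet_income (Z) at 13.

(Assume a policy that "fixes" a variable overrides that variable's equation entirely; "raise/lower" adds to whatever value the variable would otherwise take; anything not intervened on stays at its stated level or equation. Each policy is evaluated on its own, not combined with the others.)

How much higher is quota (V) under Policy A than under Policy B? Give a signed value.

Policy A (Q + 4, Z − 42):
  Q = 136 + 4 = 140
  Z = 58 − 42 = 16
  V = 15 − 4·140 + 2·16 = -513
Policy B (Z := 13):
  Q = 136
  Z = 13
  V = 15 − 4·136 + 2·13 = -503
V: -513 − (-503) = -10

-10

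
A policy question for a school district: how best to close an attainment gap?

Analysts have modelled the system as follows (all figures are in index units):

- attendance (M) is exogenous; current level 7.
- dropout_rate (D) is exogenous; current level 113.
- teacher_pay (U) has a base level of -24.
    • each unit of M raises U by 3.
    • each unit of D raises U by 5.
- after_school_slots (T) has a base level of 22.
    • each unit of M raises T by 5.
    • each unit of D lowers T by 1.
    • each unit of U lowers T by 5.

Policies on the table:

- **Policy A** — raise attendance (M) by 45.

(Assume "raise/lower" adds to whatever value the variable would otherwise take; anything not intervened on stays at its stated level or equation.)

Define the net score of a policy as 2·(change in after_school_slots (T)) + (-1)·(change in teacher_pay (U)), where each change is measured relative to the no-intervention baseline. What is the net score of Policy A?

-1035

Baseline:
  M = 7
  D = 113
  U = -24 + 3·7 + 5·113 = 562
  T = 22 + 5·7 − 113 − 5·562 = -2866
Policy A (M + 45):
  M = 7 + 45 = 52
  D = 113
  U = -24 + 3·52 + 5·113 = 697
  T = 22 + 5·52 − 113 − 5·697 = -3316
ΔT = -3316 − (-2866) = -450; ΔU = 697 − 562 = 135
Score = 2·(-450) + (-1)·135 = -1035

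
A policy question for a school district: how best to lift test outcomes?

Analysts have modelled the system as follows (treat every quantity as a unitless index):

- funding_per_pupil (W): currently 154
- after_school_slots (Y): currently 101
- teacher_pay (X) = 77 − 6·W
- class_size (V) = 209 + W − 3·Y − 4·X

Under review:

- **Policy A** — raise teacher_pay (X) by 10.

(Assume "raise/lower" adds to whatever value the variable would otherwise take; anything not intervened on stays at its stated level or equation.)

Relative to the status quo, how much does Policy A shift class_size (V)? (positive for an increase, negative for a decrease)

-40

Baseline:
  W = 154
  Y = 101
  X = 77 − 6·154 = -847
  V = 209 + 154 − 3·101 − 4·(-847) = 3448
Policy A (X + 10):
  W = 154
  Y = 101
  X = 77 − 6·154 (+10 from intervention) = -837
  V = 209 + 154 − 3·101 − 4·(-837) = 3408
Change in V: 3408 − 3448 = -40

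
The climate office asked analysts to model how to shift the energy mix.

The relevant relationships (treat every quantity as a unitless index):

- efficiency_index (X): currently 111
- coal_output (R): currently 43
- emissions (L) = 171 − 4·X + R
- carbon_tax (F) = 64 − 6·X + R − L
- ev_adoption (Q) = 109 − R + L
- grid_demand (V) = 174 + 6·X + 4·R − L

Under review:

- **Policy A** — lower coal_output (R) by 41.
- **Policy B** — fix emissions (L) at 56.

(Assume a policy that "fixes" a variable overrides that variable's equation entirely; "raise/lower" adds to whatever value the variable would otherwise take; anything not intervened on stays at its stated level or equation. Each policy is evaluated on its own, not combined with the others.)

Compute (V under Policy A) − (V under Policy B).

163

Policy A (R − 41):
  X = 111
  R = 43 − 41 = 2
  L = 171 − 4·111 + 2 = -271
  V = 174 + 6·111 + 4·2 − (-271) = 1119
Policy B (L := 56):
  X = 111
  R = 43
  L = 56
  V = 174 + 6·111 + 4·43 − 56 = 956
V: 1119 − 956 = 163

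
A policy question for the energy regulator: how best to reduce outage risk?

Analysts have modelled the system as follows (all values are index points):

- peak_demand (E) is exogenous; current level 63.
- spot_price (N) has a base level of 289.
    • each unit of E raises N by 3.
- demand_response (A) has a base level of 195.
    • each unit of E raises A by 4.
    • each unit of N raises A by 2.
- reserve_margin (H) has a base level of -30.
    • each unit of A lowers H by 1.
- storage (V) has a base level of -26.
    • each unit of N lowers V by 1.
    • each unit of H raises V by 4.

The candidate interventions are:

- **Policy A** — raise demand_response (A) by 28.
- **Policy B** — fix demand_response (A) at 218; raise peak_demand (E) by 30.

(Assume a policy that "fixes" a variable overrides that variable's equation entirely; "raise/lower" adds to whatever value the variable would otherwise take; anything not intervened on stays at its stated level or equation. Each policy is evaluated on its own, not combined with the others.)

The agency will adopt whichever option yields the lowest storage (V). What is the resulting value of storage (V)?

-6348

Policy A (A + 28):
  E = 63
  N = 289 + 3·63 = 478
  A = 195 + 4·63 + 2·478 (+28 from intervention) = 1431
  H = -30 − 1431 = -1461
  V = -26 − 478 + 4·(-1461) = -6348
Policy B (A := 218, E + 30):
  E = 63 + 30 = 93
  N = 289 + 3·93 = 568
  A = 218
  H = -30 − 218 = -248
  V = -26 − 568 + 4·(-248) = -1586
Comparing — Policy A: V=-6348, Policy B: V=-1586. Lowest is -6348 (Policy A).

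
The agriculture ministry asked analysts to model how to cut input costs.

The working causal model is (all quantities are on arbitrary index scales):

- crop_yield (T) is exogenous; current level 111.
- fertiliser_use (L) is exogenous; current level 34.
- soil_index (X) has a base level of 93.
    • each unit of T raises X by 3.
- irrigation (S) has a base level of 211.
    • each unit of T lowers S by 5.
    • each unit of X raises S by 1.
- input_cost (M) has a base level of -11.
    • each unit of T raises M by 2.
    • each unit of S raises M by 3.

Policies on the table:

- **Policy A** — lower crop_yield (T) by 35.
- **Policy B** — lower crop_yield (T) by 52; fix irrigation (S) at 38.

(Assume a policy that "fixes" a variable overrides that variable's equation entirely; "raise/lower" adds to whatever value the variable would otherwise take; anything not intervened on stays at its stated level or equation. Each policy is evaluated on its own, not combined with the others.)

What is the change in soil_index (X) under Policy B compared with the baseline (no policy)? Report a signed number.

Baseline:
  T = 111
  X = 93 + 3·111 = 426
Policy B (T − 52, S := 38):
  T = 111 − 52 = 59
  X = 93 + 3·59 = 270
Change in X: 270 − 426 = -156

-156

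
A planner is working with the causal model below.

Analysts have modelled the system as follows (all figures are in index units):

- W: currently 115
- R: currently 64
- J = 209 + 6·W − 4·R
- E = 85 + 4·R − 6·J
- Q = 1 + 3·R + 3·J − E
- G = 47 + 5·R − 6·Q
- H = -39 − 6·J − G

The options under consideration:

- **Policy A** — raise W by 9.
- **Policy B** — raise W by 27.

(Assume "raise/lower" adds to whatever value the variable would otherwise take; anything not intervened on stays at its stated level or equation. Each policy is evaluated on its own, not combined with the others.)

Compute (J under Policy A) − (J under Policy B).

-108

Policy A (W + 9):
  W = 115 + 9 = 124
  R = 64
  J = 209 + 6·124 − 4·64 = 697
Policy B (W + 27):
  W = 115 + 27 = 142
  R = 64
  J = 209 + 6·142 − 4·64 = 805
J: 697 − 805 = -108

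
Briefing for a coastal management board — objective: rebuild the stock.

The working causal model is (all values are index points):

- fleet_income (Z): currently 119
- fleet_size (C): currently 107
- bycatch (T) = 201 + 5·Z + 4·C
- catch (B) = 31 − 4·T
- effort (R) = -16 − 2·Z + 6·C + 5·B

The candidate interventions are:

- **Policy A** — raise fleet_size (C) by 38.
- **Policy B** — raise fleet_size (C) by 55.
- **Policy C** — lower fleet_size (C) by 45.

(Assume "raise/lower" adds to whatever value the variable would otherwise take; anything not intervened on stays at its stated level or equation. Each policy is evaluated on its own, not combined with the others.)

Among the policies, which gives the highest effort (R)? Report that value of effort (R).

Policy A (C + 38):
  Z = 119
  C = 107 + 38 = 145
  T = 201 + 5·119 + 4·145 = 1376
  B = 31 − 4·1376 = -5473
  R = -16 − 2·119 + 6·145 + 5·(-5473) = -26749
Policy B (C + 55):
  Z = 119
  C = 107 + 55 = 162
  T = 201 + 5·119 + 4·162 = 1444
  B = 31 − 4·1444 = -5745
  R = -16 − 2·119 + 6·162 + 5·(-5745) = -28007
Policy C (C − 45):
  Z = 119
  C = 107 − 45 = 62
  T = 201 + 5·119 + 4·62 = 1044
  B = 31 − 4·1044 = -4145
  R = -16 − 2·119 + 6·62 + 5·(-4145) = -20607
Comparing — Policy A: R=-26749, Policy B: R=-28007, Policy C: R=-20607. Highest is -20607 (Policy C).

-20607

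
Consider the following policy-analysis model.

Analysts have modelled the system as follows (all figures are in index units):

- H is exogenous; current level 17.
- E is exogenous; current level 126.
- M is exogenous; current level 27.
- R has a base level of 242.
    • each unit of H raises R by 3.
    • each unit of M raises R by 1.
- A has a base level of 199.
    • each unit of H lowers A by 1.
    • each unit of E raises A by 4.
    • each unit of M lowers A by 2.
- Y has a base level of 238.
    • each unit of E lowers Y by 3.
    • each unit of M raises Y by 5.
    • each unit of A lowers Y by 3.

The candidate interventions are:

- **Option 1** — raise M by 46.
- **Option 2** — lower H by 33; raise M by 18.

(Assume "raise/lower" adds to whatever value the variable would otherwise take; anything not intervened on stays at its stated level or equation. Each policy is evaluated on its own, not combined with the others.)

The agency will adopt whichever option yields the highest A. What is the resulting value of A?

629

Option 1 (M + 46):
  H = 17
  E = 126
  M = 27 + 46 = 73
  A = 199 − 17 + 4·126 − 2·73 = 540
Option 2 (H − 33, M + 18):
  H = 17 − 33 = -16
  E = 126
  M = 27 + 18 = 45
  A = 199 − (-16) + 4·126 − 2·45 = 629
Comparing — Option 1: A=540, Option 2: A=629. Highest is 629 (Option 2).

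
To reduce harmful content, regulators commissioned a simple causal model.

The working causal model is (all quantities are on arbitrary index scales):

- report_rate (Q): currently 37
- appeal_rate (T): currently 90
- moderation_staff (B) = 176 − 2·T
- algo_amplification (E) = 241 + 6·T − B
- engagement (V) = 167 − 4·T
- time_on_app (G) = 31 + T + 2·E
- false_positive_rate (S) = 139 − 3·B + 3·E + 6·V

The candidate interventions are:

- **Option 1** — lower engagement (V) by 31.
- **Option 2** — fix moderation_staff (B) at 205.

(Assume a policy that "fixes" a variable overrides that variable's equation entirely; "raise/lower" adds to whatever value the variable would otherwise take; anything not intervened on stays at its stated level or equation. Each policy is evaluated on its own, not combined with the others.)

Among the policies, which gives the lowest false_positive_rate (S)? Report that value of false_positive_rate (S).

Option 1 (V − 31):
  T = 90
  B = 176 − 2·90 = -4
  E = 241 + 6·90 − (-4) = 785
  V = 167 − 4·90 (−31 from intervention) = -224
  S = 139 − 3·(-4) + 3·785 + 6·(-224) = 1162
Option 2 (B := 205):
  T = 90
  B = 205
  E = 241 + 6·90 − 205 = 576
  V = 167 − 4·90 = -193
  S = 139 − 3·205 + 3·576 + 6·(-193) = 94
Comparing — Option 1: S=1162, Option 2: S=94. Lowest is 94 (Option 2).

94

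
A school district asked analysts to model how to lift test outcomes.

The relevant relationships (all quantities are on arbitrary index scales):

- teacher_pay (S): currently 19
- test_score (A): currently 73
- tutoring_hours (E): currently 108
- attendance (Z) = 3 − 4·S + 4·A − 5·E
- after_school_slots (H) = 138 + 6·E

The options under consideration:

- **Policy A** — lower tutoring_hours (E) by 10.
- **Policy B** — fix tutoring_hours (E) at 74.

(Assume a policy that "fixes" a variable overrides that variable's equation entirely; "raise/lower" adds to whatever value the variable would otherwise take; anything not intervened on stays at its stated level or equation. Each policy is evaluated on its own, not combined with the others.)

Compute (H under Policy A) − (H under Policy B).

Policy A (E − 10):
  E = 108 − 10 = 98
  H = 138 + 6·98 = 726
Policy B (E := 74):
  E = 74
  H = 138 + 6·74 = 582
H: 726 − 582 = 144

144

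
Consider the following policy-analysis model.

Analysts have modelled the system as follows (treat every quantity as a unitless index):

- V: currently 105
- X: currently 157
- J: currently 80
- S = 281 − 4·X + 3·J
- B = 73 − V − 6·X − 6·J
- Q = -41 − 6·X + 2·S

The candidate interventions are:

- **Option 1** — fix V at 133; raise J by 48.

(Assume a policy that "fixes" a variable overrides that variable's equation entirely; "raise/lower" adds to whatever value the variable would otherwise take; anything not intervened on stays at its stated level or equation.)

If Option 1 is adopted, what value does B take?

-1770

Option 1 (V := 133, J + 48):
  V = 133
  X = 157
  J = 80 + 48 = 128
  B = 73 − 133 − 6·157 − 6·128 = -1770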